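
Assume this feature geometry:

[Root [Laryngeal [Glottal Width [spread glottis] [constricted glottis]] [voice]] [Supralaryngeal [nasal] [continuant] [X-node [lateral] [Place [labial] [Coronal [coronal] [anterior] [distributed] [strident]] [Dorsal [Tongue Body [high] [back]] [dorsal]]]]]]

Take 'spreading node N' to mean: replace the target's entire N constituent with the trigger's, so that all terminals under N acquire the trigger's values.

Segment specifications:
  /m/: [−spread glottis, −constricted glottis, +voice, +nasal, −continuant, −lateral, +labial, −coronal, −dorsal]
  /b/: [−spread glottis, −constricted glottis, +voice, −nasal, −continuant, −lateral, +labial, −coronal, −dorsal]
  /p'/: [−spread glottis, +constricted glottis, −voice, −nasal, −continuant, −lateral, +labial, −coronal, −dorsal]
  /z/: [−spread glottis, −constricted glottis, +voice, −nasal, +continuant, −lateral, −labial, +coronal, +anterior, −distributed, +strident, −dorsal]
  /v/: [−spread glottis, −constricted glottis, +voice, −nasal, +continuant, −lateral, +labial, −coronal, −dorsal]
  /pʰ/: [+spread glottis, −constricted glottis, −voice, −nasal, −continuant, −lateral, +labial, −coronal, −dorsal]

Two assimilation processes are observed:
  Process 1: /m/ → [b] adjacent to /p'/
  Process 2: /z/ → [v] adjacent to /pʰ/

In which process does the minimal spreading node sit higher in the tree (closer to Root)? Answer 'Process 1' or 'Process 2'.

Process 1

Process 1 alters [nasal]; the lowest dominating node is [nasal] (depth 2 from Root).
Process 2: the features that change are [labial], [coronal], [anterior], [distributed], [strident]; the minimal node is Place (depth 3).
[nasal] (depth 2) sits above Place (depth 3), making Process 1 the one with the higher spreading node.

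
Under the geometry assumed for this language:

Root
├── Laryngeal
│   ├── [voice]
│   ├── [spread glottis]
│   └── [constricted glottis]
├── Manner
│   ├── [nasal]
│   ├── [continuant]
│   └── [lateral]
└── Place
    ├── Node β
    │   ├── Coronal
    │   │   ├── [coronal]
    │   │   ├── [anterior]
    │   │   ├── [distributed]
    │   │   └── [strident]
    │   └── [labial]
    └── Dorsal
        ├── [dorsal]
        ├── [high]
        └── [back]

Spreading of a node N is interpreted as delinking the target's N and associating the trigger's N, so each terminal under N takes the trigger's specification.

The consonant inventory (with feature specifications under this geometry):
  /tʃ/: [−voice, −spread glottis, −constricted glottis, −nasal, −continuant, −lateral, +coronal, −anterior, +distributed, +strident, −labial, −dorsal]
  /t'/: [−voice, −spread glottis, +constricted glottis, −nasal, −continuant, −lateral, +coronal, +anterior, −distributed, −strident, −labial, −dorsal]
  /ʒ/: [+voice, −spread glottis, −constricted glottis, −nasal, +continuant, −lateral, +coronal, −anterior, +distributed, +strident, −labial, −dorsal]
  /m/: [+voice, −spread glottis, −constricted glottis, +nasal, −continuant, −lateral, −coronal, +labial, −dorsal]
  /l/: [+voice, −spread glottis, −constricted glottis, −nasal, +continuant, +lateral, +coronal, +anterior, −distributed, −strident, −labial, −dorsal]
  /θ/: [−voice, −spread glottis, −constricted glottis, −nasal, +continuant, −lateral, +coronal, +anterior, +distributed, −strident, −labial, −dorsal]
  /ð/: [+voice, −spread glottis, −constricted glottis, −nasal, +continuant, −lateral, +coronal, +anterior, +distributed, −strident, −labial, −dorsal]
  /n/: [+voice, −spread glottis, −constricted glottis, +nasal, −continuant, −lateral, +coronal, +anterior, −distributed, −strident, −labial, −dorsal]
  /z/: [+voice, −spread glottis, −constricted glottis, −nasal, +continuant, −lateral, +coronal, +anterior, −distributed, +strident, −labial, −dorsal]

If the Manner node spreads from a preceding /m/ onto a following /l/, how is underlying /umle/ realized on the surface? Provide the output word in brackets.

Manner immediately or transitively dominates [nasal], [continuant], [lateral].
Spreading Manner from /m/ onto /l/ replaces those values with /m/'s: [+nasal], [−continuant], [−lateral]. Features outside Manner ([voice], [spread glottis], [constricted glottis], …) stay as in /l/.
Among the inventory, only /n/ has exactly this specification, giving the surface form [umne].

[umne]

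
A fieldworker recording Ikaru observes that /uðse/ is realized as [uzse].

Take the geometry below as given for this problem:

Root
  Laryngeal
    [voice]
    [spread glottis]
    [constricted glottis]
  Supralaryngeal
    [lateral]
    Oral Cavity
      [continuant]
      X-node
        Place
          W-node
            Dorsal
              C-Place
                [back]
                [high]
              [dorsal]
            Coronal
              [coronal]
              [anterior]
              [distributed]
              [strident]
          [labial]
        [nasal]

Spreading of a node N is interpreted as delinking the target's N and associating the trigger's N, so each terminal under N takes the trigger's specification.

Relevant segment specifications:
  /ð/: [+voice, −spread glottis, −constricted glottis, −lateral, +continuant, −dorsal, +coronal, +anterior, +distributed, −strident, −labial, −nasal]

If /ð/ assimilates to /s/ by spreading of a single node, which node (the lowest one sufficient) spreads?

Coronal

The alternation /ð/ → [z] changes [distributed], [strident] and nothing else.
These terminals are all dominated by Coronal, and no proper subconstituent of Coronal covers them all; Coronal is their lowest common ancestor.
If Coronal spreads, every terminal under it takes /s/'s value, producing [z] as observed.
[voice], a feature on which the two segments disagree outside Coronal, is unchanged — nothing dominating it spread, and Coronal is the minimal sufficient constituent.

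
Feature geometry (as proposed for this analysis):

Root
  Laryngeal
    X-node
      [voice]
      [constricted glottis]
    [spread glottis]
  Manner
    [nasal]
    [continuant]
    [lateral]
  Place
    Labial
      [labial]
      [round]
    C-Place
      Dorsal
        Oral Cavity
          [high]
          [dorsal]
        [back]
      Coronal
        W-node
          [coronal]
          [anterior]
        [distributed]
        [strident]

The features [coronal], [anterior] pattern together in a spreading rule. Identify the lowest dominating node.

W-node

[coronal]: Root > Place > C-Place > Coronal > W-node > [coronal].
[anterior]: Root > Place > C-Place > Coronal > W-node > [anterior].
The lowest node appearing on every path is W-node; each proper daughter of W-node fails to dominate at least one of the listed features.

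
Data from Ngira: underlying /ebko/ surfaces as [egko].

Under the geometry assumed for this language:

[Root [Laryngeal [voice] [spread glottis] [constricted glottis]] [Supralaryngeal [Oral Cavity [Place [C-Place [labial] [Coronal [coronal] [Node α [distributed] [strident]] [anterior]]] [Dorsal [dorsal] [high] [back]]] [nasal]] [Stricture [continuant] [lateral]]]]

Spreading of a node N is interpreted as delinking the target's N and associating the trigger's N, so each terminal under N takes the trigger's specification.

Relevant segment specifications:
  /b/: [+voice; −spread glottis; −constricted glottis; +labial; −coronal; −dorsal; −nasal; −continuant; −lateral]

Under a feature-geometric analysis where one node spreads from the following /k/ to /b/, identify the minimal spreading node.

Feature comparison: [labial], [dorsal], [high], [back] differ between /b/ and [g]; the remaining terminals match.
In this geometry the lowest node dominating all of them is Place: every daughter of Place dominates only a proper subset, so no lower node suffices.
Delinking /b/'s Place and associating /k/'s Place gives precisely the feature bundle of [g].
[voice] stays as in /b/ although /k/ differs there, so no node dominating it spread; among the remaining candidates Place is the lowest that derives the output.

Place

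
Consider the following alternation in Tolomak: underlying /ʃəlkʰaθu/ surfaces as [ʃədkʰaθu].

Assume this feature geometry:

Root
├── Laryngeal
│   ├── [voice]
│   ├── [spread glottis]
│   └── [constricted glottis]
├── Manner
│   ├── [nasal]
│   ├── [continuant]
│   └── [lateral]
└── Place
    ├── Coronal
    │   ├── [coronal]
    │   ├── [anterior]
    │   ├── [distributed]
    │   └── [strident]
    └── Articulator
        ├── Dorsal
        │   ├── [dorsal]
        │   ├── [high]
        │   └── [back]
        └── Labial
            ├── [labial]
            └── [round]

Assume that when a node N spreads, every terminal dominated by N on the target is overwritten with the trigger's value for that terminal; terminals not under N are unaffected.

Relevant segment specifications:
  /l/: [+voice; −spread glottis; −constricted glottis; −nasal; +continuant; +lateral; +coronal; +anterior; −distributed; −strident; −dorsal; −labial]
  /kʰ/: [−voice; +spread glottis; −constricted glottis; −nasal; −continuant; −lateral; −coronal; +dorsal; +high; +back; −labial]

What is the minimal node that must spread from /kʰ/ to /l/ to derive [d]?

Manner

Feature comparison: [continuant], [lateral] differ between /l/ and [d]; the remaining terminals match.
In this geometry the lowest node dominating all of them is Manner: every daughter of Manner dominates only a proper subset, so no lower node suffices.
If Manner spreads, every terminal under it takes /kʰ/'s value, producing [d] as observed.
Had Root spread, [voice], [spread glottis] would have taken /kʰ/'s values; they stay as in /l/, confirming the spreading constituent is exactly Manner.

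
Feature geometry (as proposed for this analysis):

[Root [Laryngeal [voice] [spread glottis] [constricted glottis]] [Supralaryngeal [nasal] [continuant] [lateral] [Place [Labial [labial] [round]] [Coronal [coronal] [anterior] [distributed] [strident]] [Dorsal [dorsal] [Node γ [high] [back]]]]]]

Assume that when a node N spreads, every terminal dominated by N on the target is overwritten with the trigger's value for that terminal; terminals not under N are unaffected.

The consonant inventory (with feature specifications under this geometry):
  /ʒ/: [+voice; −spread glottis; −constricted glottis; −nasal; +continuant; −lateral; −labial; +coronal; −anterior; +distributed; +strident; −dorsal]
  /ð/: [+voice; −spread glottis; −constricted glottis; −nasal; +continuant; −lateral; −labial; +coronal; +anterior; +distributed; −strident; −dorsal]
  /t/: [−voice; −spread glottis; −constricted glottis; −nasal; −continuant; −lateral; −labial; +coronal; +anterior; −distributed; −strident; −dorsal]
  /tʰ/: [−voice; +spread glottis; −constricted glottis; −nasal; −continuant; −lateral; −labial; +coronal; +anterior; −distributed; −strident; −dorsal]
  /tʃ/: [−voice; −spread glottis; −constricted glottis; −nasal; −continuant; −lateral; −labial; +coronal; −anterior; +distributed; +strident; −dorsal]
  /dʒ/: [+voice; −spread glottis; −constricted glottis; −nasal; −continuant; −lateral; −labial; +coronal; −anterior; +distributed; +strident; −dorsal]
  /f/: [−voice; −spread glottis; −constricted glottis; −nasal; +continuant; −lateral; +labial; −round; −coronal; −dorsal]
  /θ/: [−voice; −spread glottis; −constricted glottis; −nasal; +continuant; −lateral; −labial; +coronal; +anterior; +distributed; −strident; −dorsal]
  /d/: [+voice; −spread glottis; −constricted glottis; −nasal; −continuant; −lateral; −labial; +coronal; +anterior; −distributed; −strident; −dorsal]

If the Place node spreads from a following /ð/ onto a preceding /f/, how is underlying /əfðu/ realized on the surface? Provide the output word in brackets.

The Place node dominates the terminals [labial], [round], [coronal], [anterior], [distributed], [strident], [dorsal], [high], [back].
The target acquires /ð/'s values for everything under Place — [−labial], [+coronal], [+anterior], [+distributed], [−strident], [−dorsal] — while keeping its own [voice], [spread glottis], [constricted glottis], ….
The resulting bundle matches /θ/ in the inventory; substituting it for /f/ gives [əθðu].

[əθðu]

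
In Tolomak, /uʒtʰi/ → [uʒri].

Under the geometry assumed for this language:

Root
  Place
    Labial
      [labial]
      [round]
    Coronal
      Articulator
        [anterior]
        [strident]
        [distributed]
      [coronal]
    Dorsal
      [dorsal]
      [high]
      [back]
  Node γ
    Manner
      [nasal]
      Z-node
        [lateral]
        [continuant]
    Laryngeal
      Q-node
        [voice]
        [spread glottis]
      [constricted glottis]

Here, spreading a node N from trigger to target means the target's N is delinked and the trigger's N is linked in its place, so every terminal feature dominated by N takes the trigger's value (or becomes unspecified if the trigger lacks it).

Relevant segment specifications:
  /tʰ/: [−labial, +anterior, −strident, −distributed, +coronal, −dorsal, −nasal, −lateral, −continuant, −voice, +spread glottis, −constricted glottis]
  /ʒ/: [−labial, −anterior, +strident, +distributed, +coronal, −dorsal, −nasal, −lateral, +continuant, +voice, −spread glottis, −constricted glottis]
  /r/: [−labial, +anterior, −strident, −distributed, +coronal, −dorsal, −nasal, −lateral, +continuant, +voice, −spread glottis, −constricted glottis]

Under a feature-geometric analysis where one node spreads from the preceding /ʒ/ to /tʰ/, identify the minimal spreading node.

Node γ

Comparing /tʰ/ with its surface form [r], the features that change are [voice], [spread glottis], [continuant].
Tracing each changed feature up the tree, the paths first meet at Node γ; any lower node misses at least one of them.
Delinking /tʰ/'s Node γ and associating /ʒ/'s Node γ gives precisely the feature bundle of [r].
[strident], [anterior] — on which /ʒ/ differs from /tʰ/ — are unchanged, so Root cannot have spread; the constituent is no larger than Node γ.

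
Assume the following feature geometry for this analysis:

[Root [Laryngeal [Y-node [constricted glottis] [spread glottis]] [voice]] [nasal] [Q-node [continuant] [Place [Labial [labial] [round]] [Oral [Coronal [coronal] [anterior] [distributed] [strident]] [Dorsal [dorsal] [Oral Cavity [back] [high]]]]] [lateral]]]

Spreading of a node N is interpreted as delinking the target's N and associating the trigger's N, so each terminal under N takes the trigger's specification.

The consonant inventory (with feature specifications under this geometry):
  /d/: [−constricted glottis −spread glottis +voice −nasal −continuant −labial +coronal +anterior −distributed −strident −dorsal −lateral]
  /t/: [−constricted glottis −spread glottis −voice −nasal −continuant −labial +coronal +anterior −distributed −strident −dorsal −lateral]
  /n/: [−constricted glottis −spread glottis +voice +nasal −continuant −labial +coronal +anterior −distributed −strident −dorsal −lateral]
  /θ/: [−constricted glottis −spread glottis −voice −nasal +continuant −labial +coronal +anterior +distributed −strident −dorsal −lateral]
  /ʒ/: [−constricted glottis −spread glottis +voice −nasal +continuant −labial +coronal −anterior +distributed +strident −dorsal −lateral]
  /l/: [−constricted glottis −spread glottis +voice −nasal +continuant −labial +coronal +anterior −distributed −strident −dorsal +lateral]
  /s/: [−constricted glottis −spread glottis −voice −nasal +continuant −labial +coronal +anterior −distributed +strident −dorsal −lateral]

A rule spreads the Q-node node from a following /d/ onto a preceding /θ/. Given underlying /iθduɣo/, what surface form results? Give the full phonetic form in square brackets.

[itduɣo]

Q-node immediately or transitively dominates [continuant], [labial], [round], [coronal], [anterior], [distributed], [strident], [dorsal], [back], [high], [lateral].
After delinking /θ/'s Q-node and linking /d/'s, the affected terminals become [−continuant], [−labial], [+coronal], [+anterior], [−distributed], [−strident], [−dorsal], [−lateral]; [constricted glottis], [spread glottis], [voice], … (outside Q-node) are retained from /θ/.
Among the inventory, only /t/ has exactly this specification, giving the surface form [itduɣo].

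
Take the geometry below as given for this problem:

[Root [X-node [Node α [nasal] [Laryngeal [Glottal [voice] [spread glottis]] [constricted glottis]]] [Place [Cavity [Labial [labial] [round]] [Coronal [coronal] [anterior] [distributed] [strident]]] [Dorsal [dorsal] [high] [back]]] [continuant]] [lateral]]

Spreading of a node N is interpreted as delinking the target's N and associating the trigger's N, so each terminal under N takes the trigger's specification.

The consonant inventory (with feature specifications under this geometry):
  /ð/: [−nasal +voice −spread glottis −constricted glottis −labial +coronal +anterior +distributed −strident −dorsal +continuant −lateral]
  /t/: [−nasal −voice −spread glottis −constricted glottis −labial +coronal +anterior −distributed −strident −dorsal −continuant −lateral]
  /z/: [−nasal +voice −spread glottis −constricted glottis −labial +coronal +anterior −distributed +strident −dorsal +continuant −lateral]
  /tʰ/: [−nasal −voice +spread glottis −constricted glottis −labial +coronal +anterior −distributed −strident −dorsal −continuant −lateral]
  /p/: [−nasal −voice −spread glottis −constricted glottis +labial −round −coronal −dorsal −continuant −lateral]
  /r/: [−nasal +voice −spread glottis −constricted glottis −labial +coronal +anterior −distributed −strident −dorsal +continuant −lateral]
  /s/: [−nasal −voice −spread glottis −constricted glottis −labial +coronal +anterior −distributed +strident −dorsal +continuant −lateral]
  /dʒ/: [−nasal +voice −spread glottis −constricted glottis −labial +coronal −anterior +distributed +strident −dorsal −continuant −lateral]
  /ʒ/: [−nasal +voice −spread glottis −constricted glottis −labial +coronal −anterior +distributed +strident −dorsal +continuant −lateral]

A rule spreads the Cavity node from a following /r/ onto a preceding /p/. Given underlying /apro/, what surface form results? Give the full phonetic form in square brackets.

[atro]

Terminals under Cavity in this geometry: [labial], [round], [coronal], [anterior], [distributed], [strident].
The target acquires /r/'s values for everything under Cavity — [−labial], [+coronal], [+anterior], [−distributed], [−strident] — while keeping its own [nasal], [voice], [spread glottis], ….
Among the inventory, only /t/ has exactly this specification, giving the surface form [atro].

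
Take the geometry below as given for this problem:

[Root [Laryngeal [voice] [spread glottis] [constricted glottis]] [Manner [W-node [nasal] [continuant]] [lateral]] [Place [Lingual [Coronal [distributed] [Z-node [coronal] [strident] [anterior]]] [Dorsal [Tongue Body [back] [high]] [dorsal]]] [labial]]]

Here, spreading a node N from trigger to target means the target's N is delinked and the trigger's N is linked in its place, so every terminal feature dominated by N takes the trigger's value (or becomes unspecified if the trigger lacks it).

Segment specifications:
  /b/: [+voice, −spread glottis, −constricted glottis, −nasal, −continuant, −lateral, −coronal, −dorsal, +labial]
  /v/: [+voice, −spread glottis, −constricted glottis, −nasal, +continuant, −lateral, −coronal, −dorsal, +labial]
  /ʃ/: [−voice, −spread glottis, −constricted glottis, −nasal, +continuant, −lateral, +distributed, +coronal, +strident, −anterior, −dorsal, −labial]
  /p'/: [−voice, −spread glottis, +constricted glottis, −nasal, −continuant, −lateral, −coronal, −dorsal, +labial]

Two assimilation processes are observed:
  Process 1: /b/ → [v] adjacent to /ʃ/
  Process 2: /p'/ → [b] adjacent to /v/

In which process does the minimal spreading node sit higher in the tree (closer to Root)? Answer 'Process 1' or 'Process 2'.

Process 2

In Process 1, [continuant] changes, so the minimal spreading node is [continuant] at depth 3.
Process 2: the features that change are [voice], [constricted glottis]; the minimal node is Laryngeal (depth 1).
Laryngeal is closer to Root than [continuant], so Process 2 spreads the higher node.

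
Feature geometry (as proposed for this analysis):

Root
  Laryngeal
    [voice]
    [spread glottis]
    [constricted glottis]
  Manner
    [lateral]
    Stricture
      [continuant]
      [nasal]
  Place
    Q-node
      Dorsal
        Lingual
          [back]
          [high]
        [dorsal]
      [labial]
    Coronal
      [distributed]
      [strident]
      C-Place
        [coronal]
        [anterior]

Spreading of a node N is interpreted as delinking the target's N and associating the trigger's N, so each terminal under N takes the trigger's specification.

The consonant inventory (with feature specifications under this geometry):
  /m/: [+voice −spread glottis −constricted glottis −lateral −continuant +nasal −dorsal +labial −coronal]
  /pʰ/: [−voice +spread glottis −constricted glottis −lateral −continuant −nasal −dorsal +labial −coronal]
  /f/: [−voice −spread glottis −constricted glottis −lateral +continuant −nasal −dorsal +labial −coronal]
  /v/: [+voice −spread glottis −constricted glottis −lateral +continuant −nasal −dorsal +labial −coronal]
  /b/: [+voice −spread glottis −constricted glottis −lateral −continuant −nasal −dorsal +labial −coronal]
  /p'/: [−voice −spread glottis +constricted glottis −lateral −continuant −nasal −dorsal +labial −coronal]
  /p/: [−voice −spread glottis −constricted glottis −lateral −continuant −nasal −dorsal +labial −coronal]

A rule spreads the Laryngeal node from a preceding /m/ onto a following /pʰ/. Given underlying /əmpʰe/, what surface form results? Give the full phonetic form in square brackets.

[əmbe]

Terminals under Laryngeal in this geometry: [voice], [spread glottis], [constricted glottis].
After delinking /pʰ/'s Laryngeal and linking /m/'s, the affected terminals become [+voice], [−spread glottis], [−constricted glottis]; [lateral], [continuant], [nasal], … (outside Laryngeal) are retained from /pʰ/.
The resulting bundle matches /b/ in the inventory; substituting it for /pʰ/ gives [əmbe].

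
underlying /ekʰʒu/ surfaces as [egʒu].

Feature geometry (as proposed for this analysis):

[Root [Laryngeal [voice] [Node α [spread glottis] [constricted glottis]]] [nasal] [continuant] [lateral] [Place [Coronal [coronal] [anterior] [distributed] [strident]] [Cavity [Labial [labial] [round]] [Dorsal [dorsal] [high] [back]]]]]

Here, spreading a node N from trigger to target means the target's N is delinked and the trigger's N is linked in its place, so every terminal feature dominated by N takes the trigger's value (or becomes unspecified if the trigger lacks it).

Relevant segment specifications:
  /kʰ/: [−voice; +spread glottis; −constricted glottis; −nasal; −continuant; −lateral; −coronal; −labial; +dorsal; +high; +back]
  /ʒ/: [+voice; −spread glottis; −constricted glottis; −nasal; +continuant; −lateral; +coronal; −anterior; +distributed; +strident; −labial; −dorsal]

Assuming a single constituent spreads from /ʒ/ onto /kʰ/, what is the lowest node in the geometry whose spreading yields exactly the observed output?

Laryngeal

Comparing /kʰ/ with its surface form [g], the features that change are [voice], [spread glottis].
Tracing each changed feature up the tree, the paths first meet at Laryngeal; any lower node misses at least one of them.
Delinking /kʰ/'s Laryngeal and associating /ʒ/'s Laryngeal gives precisely the feature bundle of [g].
Had Root spread, [dorsal], [continuant] would have taken /ʒ/'s values; they stay as in /kʰ/, confirming the spreading constituent is exactly Laryngeal.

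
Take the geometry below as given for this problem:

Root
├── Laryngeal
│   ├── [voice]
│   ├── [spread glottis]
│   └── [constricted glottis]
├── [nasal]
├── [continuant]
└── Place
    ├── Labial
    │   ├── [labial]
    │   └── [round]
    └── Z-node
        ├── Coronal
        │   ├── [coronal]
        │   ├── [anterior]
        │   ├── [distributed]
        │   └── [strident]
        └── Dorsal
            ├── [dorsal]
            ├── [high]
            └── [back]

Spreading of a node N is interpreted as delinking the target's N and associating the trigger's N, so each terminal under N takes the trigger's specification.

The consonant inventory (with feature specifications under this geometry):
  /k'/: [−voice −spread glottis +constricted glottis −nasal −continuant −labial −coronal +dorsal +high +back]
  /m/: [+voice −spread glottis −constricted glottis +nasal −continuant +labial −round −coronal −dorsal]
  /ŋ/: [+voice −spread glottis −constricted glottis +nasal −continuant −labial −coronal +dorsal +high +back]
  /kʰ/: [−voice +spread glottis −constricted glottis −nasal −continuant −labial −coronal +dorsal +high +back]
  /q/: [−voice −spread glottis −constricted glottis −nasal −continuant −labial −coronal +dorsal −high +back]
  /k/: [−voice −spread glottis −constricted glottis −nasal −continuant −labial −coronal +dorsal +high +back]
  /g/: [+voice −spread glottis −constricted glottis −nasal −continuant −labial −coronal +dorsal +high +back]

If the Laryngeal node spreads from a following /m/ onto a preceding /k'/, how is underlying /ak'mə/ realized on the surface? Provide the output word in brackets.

[agmə]

The Laryngeal node dominates the terminals [voice], [spread glottis], [constricted glottis].
Spreading Laryngeal from /m/ onto /k'/ replaces those values with /m/'s: [+voice], [−spread glottis], [−constricted glottis]. Features outside Laryngeal ([nasal], [continuant], [labial], …) stay as in /k'/.
Among the inventory, only /g/ has exactly this specification, giving the surface form [agmə].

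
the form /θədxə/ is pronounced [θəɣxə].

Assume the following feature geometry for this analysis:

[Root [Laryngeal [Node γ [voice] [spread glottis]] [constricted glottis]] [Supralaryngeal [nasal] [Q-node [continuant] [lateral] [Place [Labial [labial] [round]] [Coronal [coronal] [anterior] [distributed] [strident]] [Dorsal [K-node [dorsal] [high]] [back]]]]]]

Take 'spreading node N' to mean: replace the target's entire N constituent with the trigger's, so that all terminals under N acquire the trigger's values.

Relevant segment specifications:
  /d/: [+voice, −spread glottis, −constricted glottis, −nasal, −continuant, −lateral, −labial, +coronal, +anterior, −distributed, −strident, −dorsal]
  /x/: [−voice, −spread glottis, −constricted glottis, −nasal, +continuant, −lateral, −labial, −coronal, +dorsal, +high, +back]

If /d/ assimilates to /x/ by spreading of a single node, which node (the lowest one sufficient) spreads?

Q-node

/d/ and [ɣ] differ in [continuant], [coronal], [anterior], [distributed], [strident], [dorsal], [high], [back]; every other specified feature is identical.
In this geometry the lowest node dominating all of them is Q-node: every daughter of Q-node dominates only a proper subset, so no lower node suffices.
Spreading Q-node from /x/ overwrites each of those terminals with /x/'s values, yielding exactly [ɣ].
[voice], a feature on which the two segments disagree outside Q-node, is unchanged — nothing dominating it spread, and Q-node is the minimal sufficient constituent.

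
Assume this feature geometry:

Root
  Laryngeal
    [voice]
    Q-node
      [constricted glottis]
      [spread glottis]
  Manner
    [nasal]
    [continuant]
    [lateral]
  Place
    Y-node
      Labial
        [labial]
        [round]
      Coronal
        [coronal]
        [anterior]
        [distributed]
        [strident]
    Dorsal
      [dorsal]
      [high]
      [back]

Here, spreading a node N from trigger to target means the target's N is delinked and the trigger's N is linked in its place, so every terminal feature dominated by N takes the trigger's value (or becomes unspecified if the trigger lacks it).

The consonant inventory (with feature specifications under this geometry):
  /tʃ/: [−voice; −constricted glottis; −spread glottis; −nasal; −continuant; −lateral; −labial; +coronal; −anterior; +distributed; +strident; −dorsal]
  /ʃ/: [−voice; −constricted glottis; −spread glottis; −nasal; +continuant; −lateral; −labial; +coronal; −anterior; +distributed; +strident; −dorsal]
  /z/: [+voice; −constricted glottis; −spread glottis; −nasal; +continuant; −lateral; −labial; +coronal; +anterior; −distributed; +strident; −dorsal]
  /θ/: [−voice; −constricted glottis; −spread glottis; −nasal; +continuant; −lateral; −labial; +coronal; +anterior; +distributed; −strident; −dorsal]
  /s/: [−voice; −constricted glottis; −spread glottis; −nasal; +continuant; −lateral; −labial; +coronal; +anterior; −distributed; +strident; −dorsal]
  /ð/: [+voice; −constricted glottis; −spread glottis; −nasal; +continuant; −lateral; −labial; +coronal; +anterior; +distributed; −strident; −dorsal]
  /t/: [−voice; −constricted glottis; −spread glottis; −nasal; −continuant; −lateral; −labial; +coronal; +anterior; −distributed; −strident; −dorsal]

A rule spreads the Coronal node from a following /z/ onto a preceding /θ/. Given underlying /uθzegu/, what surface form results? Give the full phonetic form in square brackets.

[uszegu]

Terminals under Coronal in this geometry: [coronal], [anterior], [distributed], [strident].
After delinking /θ/'s Coronal and linking /z/'s, the affected terminals become [+coronal], [+anterior], [−distributed], [+strident]; [voice], [constricted glottis], [spread glottis], … (outside Coronal) are retained from /θ/.
This feature bundle is that of [s], so /uθzegu/ surfaces as [uszegu].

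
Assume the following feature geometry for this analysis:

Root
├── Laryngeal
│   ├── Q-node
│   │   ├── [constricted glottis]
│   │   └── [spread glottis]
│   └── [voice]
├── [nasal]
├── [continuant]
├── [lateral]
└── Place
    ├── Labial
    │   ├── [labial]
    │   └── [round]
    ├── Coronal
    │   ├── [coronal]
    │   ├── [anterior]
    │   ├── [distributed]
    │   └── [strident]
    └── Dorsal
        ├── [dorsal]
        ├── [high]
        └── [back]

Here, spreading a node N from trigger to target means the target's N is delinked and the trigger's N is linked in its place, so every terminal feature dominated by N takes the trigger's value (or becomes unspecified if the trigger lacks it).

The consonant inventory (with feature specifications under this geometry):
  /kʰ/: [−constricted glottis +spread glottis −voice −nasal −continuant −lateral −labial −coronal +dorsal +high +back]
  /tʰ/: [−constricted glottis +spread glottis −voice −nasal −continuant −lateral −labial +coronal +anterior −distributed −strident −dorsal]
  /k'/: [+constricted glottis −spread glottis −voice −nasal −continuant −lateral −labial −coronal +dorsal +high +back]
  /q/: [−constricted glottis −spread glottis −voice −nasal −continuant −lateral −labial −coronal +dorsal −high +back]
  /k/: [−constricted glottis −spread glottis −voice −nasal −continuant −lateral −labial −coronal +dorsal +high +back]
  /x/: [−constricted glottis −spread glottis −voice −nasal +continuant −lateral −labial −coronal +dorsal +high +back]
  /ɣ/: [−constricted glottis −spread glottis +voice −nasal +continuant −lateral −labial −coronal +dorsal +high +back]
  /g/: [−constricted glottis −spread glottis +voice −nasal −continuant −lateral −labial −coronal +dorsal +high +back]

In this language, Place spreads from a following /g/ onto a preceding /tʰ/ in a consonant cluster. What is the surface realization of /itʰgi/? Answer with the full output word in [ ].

[ikʰgi]

The Place node dominates the terminals [labial], [round], [coronal], [anterior], [distributed], [strident], [dorsal], [high], [back].
After delinking /tʰ/'s Place and linking /g/'s, the affected terminals become [−labial], [−coronal], [+dorsal], [+high], [+back]; [constricted glottis], [spread glottis], [voice], … (outside Place) are retained from /tʰ/.
The resulting bundle matches /kʰ/ in the inventory; substituting it for /tʰ/ gives [ikʰgi].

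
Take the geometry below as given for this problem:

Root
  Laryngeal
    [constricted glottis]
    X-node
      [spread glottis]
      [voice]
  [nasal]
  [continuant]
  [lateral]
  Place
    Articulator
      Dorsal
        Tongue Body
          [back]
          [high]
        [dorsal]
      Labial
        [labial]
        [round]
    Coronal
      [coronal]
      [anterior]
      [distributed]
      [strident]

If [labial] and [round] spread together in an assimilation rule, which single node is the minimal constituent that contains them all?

Labial

[labial]: Root ▹ Place ▹ Articulator ▹ Labial ▹ [labial].
[round]: Root ▹ Place ▹ Articulator ▹ Labial ▹ [round].
These paths first converge at Labial; no daughter of Labial dominates all 2 features, so Labial is the minimal constituent.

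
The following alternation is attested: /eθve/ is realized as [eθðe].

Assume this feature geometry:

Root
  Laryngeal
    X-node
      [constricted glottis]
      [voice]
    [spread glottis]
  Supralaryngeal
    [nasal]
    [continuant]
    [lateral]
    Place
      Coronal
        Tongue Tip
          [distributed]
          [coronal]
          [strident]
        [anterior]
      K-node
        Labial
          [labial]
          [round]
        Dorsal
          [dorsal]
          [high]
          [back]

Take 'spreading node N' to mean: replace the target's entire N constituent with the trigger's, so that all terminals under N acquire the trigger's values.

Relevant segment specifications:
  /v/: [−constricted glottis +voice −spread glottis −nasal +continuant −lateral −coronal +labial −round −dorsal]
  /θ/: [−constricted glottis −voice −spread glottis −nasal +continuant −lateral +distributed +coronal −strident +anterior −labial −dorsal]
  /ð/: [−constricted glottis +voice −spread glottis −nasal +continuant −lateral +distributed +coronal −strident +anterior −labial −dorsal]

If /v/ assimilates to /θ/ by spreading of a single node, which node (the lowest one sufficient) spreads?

Feature comparison: [labial], [round], [coronal], [anterior], [distributed], [strident] differ between /v/ and [ð]; the remaining terminals match.
These terminals are all dominated by Place, and no proper subconstituent of Place covers them all; Place is their lowest common ancestor.
Delinking /v/'s Place and associating /θ/'s Place gives precisely the feature bundle of [ð].
[voice] stays as in /v/ although /θ/ differs there, so no node dominating it spread; among the remaining candidates Place is the lowest that derives the output.

Place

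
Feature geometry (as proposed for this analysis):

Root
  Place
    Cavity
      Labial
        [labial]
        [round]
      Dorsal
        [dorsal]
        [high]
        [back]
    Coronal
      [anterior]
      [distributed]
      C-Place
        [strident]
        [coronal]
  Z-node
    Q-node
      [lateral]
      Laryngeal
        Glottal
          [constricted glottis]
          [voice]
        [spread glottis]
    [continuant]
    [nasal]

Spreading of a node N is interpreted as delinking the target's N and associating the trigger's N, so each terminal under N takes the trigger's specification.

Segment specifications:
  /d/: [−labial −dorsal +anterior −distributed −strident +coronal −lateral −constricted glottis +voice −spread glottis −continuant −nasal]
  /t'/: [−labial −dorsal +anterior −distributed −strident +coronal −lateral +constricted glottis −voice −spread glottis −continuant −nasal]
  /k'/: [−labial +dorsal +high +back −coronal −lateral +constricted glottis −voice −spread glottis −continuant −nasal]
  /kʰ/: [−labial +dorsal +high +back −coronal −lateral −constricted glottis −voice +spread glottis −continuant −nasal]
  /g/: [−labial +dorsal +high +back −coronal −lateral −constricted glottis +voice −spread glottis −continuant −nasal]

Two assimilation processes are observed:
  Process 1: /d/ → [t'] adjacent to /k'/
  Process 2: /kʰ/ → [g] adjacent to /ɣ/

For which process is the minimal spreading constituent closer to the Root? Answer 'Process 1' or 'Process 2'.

Process 2

In Process 1, [voice], [constricted glottis] change, so the minimal spreading node is Glottal at depth 4.
In Process 2, [voice], [spread glottis] change, so the minimal spreading node is Laryngeal at depth 3.
Depth 3 < depth 4; Process 2 involves the structurally higher constituent Laryngeal.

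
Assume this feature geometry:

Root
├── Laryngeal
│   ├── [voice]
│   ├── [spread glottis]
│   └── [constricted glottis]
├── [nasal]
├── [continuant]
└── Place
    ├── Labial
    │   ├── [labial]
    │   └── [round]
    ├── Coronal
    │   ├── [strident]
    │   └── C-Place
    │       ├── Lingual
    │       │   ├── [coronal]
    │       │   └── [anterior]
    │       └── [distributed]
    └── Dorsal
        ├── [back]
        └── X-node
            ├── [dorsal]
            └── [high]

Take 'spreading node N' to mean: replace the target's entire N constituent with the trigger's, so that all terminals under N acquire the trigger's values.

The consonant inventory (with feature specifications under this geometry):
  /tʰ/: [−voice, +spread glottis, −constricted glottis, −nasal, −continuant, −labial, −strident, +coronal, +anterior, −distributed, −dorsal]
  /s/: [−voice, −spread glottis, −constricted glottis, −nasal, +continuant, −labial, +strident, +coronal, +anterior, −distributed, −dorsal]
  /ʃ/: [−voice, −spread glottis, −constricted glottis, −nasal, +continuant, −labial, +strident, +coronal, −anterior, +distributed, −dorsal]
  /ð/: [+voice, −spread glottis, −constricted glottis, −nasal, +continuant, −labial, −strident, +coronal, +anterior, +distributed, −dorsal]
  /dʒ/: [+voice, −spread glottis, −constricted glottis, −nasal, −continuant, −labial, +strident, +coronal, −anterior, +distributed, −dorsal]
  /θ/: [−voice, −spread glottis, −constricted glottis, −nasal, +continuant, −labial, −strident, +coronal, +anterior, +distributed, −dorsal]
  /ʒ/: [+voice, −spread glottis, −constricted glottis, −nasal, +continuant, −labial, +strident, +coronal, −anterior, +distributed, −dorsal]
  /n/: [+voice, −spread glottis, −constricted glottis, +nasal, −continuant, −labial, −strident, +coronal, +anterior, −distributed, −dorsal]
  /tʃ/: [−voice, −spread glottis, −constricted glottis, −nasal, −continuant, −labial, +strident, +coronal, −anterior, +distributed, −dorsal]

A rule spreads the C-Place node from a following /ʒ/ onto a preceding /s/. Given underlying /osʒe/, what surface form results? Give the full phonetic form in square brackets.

[oʃʒe]

The C-Place node dominates the terminals [coronal], [anterior], [distributed].
Spreading C-Place from /ʒ/ onto /s/ replaces those values with /ʒ/'s: [+coronal], [−anterior], [+distributed]. Features outside C-Place ([voice], [spread glottis], [constricted glottis], …) stay as in /s/.
This feature bundle is that of [ʃ], so /osʒe/ surfaces as [oʃʒe].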